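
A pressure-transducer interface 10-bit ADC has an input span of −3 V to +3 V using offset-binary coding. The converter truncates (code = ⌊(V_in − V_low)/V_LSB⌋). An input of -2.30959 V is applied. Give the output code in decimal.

Full-scale span = 6 V; LSB = 6/2^10 = 5.859 mV.
(-2.30959 − (−3)) / 0.00585938 = 117.830 LSBs.
So the output code is 117.

code 117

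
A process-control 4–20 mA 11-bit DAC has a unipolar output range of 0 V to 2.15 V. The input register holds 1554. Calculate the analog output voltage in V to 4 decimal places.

1.6314 V

LSB = 2.15 V / 2^11 = 1.050 mV.
V_out = 0 + 1554 × 0.0010498 V = 1.6314 V.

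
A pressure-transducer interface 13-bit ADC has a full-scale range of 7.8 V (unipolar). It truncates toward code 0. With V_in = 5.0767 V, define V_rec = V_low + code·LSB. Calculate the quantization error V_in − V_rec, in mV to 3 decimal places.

0.797 mV

One LSB is 7.8 V / 8192 = 0.952 mV.
(V_in − V_low)/LSB = (5.0767 − 0)/0.000952148 = 5331.8367 → code 5331 (floor).
Code 5331 maps back to 0 + 5331×0.000952148 V = 5.0759033 V.
Difference: 0.00079668 V → 0.797 mV.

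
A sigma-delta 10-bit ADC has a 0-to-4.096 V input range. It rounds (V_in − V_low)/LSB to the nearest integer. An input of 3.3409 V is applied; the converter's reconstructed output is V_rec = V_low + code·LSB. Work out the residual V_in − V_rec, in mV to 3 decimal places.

One LSB is 4.096 V / 1024 = 4.000 mV.
(3.3409 − 0)/0.004 = 835.2250; round gives code 835.
V_rec = 0 + 835·0.004 = 3.34 V.
V_in − V_rec = 0.0009 V = 0.900 mV.

0.900 mV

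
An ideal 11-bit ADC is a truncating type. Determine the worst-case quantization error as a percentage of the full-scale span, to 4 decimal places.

0.0488 %

Truncating → worst-case error = 1 LSB = V_FS/2^11, so 100/2048 = 0.0488281 % of full scale.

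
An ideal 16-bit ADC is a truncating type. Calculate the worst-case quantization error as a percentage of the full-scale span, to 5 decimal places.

0.00153 %

Truncating → worst-case error = 1 LSB = V_FS/2^16, so 100/65536 = 0.00152588 % of full scale.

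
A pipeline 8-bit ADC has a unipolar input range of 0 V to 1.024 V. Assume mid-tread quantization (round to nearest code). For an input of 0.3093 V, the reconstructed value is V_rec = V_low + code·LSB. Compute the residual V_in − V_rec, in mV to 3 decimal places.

One LSB is 1.024 V / 256 = 4.000 mV.
Scaled input = 77.3250 LSBs, so code = 77.
Reconstructed: 0.308 V.
Difference: 0.0013 V → 1.300 mV.

1.300 mV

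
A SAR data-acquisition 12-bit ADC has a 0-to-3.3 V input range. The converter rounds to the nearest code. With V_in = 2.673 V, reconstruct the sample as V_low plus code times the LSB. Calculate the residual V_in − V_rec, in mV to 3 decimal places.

One LSB is 3.3 V / 4096 = 0.806 mV.
(V_in − V_low)/LSB = (2.673 − 0)/0.000805664 = 3317.7600 → code 3318 (round).
Reconstructed: 2.6731934 V.
Difference: -0.000193359 V → -0.193 mV.

-0.193 mV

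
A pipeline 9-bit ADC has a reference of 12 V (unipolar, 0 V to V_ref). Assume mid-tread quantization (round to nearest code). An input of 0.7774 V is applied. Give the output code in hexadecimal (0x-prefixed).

code 0x21 (decimal 33)

LSB = 12 V / 512 = 23.438 mV.
(0.7774 − 0) / 0.0234375 = 33.169 LSBs.
Round → code 33.
In hexadecimal (0x-prefixed): 0x21.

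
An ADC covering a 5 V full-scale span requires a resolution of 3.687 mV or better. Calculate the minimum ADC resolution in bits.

11 bits

Number of steps required ≥ 5 V / 3.687 mV = 1356.12.
Need 2^N ≥ 1356.12; 2^10 = 1024, 2^11 = 2048.
Minimum N = 11.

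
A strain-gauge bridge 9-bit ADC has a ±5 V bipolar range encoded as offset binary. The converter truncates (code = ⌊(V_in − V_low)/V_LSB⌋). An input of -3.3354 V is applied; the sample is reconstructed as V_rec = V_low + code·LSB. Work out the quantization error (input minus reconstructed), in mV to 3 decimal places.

4.444 mV

Step size: 10 V ÷ 2^9 = 19.531 mV.
(V_in − V_low)/LSB = (-3.3354 − (−5))/0.0195312 = 85.2275 → code 85 (floor).
Reconstructed: -3.3398438 V.
Error = -3.3354 − (−3.3398438) = 0.00444375 V = 4.444 mV.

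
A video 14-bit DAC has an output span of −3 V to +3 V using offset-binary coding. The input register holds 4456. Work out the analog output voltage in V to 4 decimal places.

-1.3682 V

LSB = 6 V / 2^14 = 366.21 µV.
V_out = (−3) + 4456 × 0.000366211 V = -1.36816 V.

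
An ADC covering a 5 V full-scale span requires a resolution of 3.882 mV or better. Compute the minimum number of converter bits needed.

Number of steps required ≥ 5 V / 3.882 mV = 1288.00.
Need 2^N ≥ 1288.00; 2^10 = 1024, 2^11 = 2048.
Minimum N = 11.

11 bits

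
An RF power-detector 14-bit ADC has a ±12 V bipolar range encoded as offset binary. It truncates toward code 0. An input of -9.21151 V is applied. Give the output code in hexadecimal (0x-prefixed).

Full-scale span = 24 V; LSB = 24/2^14 = 1.465 mV.
Input sits at 1903.609 steps above V_low.
Floor → code 1903.
In hexadecimal (0x-prefixed): 0x76F.

code 0x76F (decimal 1903)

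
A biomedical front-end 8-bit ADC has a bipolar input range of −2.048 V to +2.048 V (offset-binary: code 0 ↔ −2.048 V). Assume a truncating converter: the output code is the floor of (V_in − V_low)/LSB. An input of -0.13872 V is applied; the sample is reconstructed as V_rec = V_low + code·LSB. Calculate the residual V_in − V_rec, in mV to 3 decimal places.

5.280 mV

Step size: 4.096 V ÷ 2^8 = 16.000 mV.
(V_in − V_low)/LSB = (-0.13872 − (−2.048))/0.016 = 119.3300 → code 119 (floor).
Reconstructed: -0.144 V.
Difference: 0.00528 V → 5.280 mV.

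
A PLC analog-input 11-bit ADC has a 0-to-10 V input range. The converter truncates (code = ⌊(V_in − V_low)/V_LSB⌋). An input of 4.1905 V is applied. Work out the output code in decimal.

Full-scale span = 10 V; LSB = 10/2^11 = 4.883 mV.
Input sits at 858.214 steps above V_low.
So the output code is 858.

code 858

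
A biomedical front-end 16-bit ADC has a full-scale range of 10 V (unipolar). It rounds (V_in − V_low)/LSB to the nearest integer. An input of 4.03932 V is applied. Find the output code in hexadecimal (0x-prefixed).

code 0x6768 (decimal 26472)

Full-scale span = 10 V; LSB = 10/2^16 = 152.59 µV.
(4.03932 − 0) / 0.000152588 = 26472.088 LSBs.
So the output code is 26472.
In hexadecimal (0x-prefixed): 0x6768.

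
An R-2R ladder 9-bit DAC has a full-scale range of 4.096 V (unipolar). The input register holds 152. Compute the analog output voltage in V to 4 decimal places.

LSB = 4.096 V / 2^9 = 8.000 mV.
V_out = 0 + 152 × 0.008 V = 1.216 V.

1.2160 V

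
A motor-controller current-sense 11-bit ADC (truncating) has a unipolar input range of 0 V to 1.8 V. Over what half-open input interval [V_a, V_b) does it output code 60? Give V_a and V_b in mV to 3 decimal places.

[52.734 mV, 53.613 mV)

LSB = 1.8/2^11 = 0.879 mV.
V_a = V_low + 60·LSB = 0.0527344 V; V_b = V_low + 61·LSB = 0.0536133 V.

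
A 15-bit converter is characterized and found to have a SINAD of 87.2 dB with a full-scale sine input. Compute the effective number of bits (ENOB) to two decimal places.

14.19 bits

ENOB = (SINAD − 1.76) / 6.02 = (87.2 − 1.76)/6.02 = 14.193.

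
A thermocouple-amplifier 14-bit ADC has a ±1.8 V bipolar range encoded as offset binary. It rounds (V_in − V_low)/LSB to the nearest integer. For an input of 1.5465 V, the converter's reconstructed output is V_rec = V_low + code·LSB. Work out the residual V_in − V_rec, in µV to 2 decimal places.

64.45 µV

One LSB is 3.6 V / 16384 = 219.73 µV.
(V_in − V_low)/LSB = (1.5465 − (−1.8))/0.000219727 = 15230.2933 → code 15230 (round).
Reconstructed: 1.5464355 V.
V_in − V_rec = 6.44531e-05 V = 64.45 µV.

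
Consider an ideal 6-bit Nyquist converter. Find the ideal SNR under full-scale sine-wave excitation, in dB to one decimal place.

SNR ≈ 6.02·N + 1.76 dB = 6.02·6 + 1.76 = 37.88 dB.

37.9 dB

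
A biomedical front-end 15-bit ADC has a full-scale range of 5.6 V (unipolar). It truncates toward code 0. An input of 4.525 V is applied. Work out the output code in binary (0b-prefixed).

code 0b110011101101101 (decimal 26477)

Full-scale span = 5.6 V; LSB = 5.6/2^15 = 170.90 µV.
(V_in − V_low)/LSB = (4.525 − 0) / 0.000170898 = 26477.714.
⌊·⌋(26477.714) = 26477.
In binary (0b-prefixed): 0b110011101101101.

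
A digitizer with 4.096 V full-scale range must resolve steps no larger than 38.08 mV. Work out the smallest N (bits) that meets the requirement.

Number of steps required ≥ 4.096 V / 38.08 mV = 107.56.
Need 2^N ≥ 107.56; 2^6 = 64, 2^7 = 128.
Minimum N = 7.

7 bits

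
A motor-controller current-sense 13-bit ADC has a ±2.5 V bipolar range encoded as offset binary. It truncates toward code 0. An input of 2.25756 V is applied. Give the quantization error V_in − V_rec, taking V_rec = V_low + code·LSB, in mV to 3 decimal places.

Step size: 5 V ÷ 2^13 = 0.610 mV.
Scaled input = 7794.7863 LSBs, so code = 7794.
Code 7794 maps back to (−2.5) + 7794×0.000610352 V = 2.2570801 V.
Error = 2.25756 − 2.2570801 = 0.000479922 V = 0.480 mV.

0.480 mV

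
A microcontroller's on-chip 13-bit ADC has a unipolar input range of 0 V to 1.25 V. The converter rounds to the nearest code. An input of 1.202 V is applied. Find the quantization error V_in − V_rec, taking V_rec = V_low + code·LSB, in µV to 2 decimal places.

One LSB is 1.25 V / 8192 = 152.59 µV.
(1.202 − 0)/0.000152588 = 7877.4272; round gives code 7877.
V_rec = 0 + 7877·0.000152588 = 1.2019348 V.
Difference: 6.51855e-05 V → 65.19 µV.

65.19 µV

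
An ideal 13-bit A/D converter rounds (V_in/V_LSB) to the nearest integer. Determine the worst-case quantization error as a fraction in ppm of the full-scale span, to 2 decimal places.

Rounding → worst-case error = ½ LSB = V_FS/2^14, so 1e+06/16384 = 61.0352 ppm of full scale.

61.04 ppm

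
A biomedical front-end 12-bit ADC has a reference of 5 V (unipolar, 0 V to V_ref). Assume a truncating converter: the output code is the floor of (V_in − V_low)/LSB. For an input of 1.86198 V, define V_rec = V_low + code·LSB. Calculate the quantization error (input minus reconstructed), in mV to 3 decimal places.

0.408 mV

Step size: 5 V ÷ 2^12 = 1.221 mV.
Scaled input = 1525.3340 LSBs, so code = 1525.
V_rec = 0 + 1525·0.0012207 = 1.8615723 V.
Difference: 0.000407734 V → 0.408 mV.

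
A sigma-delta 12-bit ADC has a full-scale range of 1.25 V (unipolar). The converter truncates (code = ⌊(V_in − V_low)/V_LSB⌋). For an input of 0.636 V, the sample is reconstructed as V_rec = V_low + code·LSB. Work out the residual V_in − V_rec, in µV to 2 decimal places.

Step size: 1.25 V ÷ 2^12 = 305.18 µV.
(0.636 − 0)/0.000305176 = 2084.0448; ⌊·⌋ gives code 2084.
Reconstructed: 0.63598633 V.
V_in − V_rec = 1.36719e-05 V = 13.67 µV.

13.67 µV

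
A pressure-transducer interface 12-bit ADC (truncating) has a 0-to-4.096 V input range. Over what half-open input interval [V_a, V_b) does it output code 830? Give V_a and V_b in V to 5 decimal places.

LSB = 4.096/2^12 = 1.000 mV.
V_a = V_low + 830·LSB = 0.83 V; V_b = V_low + 831·LSB = 0.831 V.

[0.83000 V, 0.83100 V)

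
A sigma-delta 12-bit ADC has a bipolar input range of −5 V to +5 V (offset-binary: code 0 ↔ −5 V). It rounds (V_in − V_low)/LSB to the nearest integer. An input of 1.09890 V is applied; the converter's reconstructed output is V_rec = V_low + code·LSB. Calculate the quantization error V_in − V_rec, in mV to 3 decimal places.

One LSB is 10 V / 4096 = 2.441 mV.
(V_in − V_low)/LSB = (1.09890 − (−5))/0.00244141 = 2498.1094 → code 2498 (round).
Reconstructed: 1.0986328 V.
Difference: 0.000267188 V → 0.267 mV.

0.267 mV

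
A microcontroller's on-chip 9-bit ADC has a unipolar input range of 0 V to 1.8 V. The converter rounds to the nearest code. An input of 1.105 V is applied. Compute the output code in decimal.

code 314

Full-scale span = 1.8 V; LSB = 1.8/2^9 = 3.516 mV.
(1.105 − 0) / 0.00351563 = 314.311 LSBs.
So the output code is 314.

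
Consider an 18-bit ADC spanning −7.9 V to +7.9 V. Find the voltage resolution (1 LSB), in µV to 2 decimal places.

60.27 µV

Full-scale span = 15.8 V.
LSB = 15.8 / 2^18 = 15.8 / 262144 = 6.02722e-05 V = 60.27 µV.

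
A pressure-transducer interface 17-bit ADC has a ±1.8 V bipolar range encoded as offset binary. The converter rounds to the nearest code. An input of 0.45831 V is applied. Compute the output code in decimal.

Full-scale span = 3.6 V; LSB = 3.6/2^17 = 27.47 µV.
(V_in − V_low)/LSB = (0.45831 − (−1.8)) / 2.74658e-05 = 82222.558.
round(82222.558) = 82223.

code 82223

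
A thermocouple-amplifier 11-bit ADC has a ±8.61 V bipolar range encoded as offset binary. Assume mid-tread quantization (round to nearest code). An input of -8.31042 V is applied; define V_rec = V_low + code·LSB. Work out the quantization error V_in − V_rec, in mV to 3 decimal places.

LSB = 17.22/2^11 = 8.408 mV.
(-8.31042 − (−8.61))/0.0084082 = 35.6295; round gives code 36.
V_rec = (−8.61) + 36·0.0084082 = -8.3073047 V.
Difference: -0.00311531 V → -3.115 mV.

-3.115 mV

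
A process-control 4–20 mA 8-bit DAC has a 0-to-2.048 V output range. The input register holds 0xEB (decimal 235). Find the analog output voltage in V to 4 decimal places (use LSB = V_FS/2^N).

LSB = 2.048 V / 2^8 = 8.000 mV.
Code 0xEB = 235 decimal.
V_out = 0 + 235 × 0.008 V = 1.88 V.

1.8800 V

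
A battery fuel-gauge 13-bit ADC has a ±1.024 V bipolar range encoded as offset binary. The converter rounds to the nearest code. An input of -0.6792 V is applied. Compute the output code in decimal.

Full-scale span = 2.048 V; LSB = 2.048/2^13 = 250.00 µV.
Input sits at 1379.200 steps above V_low.
Round → code 1379.

code 1379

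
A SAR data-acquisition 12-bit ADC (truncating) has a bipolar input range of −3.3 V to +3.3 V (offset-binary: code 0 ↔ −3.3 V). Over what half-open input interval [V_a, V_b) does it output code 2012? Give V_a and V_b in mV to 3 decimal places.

LSB = 6.6/2^12 = 1.611 mV.
V_a = V_low + 2012·LSB = -0.0580078 V; V_b = V_low + 2013·LSB = -0.0563965 V.

[-58.008 mV, -56.396 mV)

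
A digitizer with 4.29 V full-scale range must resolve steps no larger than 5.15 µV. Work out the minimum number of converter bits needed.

Number of steps required ≥ 4.29 V / 5.15 µV = 833009.71.
Need 2^N ≥ 833009.71; 2^19 = 524288, 2^20 = 1048576.
Minimum N = 20.

20 bits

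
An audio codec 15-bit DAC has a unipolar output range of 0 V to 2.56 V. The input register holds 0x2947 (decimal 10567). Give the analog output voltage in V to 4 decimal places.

0.8255 V

LSB = 2.56 V / 2^15 = 78.12 µV.
Code 0x2947 = 10567 decimal.
V_out = 0 + 10567 × 7.8125e-05 V = 0.825547 V.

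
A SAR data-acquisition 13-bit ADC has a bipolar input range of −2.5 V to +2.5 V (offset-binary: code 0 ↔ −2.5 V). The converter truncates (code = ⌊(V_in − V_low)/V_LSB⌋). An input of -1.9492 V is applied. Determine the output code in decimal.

Full-scale span = 5 V; LSB = 5/2^13 = 0.610 mV.
Input sits at 902.431 steps above V_low.
⌊·⌋(902.431) = 902.

code 902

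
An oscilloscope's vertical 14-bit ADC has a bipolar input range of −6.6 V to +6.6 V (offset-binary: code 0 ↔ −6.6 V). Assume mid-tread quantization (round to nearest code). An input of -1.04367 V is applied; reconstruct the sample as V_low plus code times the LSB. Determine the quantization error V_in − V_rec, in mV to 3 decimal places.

Step size: 13.2 V ÷ 2^14 = 0.806 mV.
(V_in − V_low)/LSB = (-1.04367 − (−6.6))/0.000805664 = 6896.5841 → code 6897 (round).
V_rec = (−6.6) + 6897·0.000805664 = -1.043335 V.
V_in − V_rec = -0.000335039 V = -0.335 mV.

-0.335 mV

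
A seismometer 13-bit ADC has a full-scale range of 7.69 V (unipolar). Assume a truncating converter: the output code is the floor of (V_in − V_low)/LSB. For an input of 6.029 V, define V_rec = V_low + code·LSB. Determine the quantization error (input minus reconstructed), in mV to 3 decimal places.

0.536 mV

LSB = 7.69/2^13 = 0.939 mV.
Scaled input = 6422.5706 LSBs, so code = 6422.
V_rec = 0 + 6422·0.000938721 = 6.0284644 V.
Error = 6.029 − 6.0284644 = 0.000535645 V = 0.536 mV.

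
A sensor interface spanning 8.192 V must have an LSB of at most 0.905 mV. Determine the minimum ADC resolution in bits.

Number of steps required ≥ 8.192 V / 0.905 mV = 9051.93.
Need 2^N ≥ 9051.93; 2^13 = 8192, 2^14 = 16384.
Minimum N = 14.

14 bits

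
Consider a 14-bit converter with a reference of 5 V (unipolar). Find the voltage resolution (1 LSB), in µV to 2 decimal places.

Full-scale span = 5 V.
LSB = 5 / 2^14 = 5 / 16384 = 0.000305176 V = 305.18 µV.

305.18 µV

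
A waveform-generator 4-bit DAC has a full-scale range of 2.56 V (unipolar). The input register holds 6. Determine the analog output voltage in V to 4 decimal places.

0.9600 V

LSB = 2.56 V / 2^4 = 160.000 mV.
V_out = 0 + 6 × 0.16 V = 0.96 V.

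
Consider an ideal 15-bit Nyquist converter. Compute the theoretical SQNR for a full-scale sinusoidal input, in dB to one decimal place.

SNR ≈ 6.02·N + 1.76 dB = 6.02·15 + 1.76 = 92.06 dB.

92.1 dB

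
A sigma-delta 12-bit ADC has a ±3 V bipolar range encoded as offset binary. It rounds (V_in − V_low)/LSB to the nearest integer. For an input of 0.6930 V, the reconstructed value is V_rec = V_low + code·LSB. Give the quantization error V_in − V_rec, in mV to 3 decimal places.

Step size: 6 V ÷ 2^12 = 1.465 mV.
(V_in − V_low)/LSB = (0.6930 − (−3))/0.00146484 = 2521.0880 → code 2521 (round).
V_rec = (−3) + 2521·0.00146484 = 0.69287109 V.
V_in − V_rec = 0.000128906 V = 0.129 mV.

0.129 mV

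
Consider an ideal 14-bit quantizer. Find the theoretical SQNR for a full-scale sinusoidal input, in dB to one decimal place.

86.0 dB

SNR ≈ 6.02·N + 1.76 dB = 6.02·14 + 1.76 = 86.04 dB.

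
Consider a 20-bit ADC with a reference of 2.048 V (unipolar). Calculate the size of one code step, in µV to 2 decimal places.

Full-scale span = 2.048 V.
LSB = 2.048 / 2^20 = 2.048 / 1048576 = 1.95313e-06 V = 1.95 µV.

1.95 µV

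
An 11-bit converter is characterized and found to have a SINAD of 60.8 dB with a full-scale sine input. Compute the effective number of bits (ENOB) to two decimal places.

ENOB = (SINAD − 1.76) / 6.02 = (60.8 − 1.76)/6.02 = 9.807.

9.81 bits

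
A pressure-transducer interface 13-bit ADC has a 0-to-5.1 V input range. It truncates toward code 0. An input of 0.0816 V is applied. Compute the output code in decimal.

code 131

Full-scale span = 5.1 V; LSB = 5.1/2^13 = 0.623 mV.
Input sits at 131.072 steps above V_low.
Floor → code 131.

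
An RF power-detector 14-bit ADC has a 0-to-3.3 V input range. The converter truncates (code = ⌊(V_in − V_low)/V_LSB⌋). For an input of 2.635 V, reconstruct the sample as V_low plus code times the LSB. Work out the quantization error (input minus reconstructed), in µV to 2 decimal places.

75.68 µV

LSB = 3.3/2^14 = 201.42 µV.
(V_in − V_low)/LSB = (2.635 − 0)/0.000201416 = 13082.3758 → code 13082 (floor).
V_rec = 0 + 13082·0.000201416 = 2.6349243 V.
Error = 2.635 − 2.6349243 = 7.56836e-05 V = 75.68 µV.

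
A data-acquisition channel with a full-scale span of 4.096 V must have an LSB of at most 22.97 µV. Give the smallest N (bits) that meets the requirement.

18 bits

Number of steps required ≥ 4.096 V / 22.97 µV = 178319.55.
Need 2^N ≥ 178319.55; 2^17 = 131072, 2^18 = 262144.
Minimum N = 18.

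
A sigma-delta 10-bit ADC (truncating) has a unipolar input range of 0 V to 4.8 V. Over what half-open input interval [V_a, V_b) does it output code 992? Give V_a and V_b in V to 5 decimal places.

LSB = 4.8/2^10 = 4.688 mV.
V_a = V_low + 992·LSB = 4.65 V; V_b = V_low + 993·LSB = 4.65469 V.

[4.65000 V, 4.65469 V)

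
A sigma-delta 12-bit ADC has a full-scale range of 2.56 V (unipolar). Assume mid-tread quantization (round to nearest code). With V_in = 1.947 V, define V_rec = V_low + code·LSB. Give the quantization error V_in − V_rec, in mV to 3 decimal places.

LSB = 2.56/2^12 = 0.625 mV.
Scaled input = 3115.2000 LSBs, so code = 3115.
V_rec = 0 + 3115·0.000625 = 1.946875 V.
V_in − V_rec = 0.000125 V = 0.125 mV.

0.125 mV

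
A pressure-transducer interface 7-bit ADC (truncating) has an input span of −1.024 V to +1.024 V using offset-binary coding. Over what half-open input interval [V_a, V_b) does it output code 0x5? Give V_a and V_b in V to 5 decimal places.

[-0.94400 V, -0.92800 V)

LSB = 2.048/2^7 = 16.000 mV.
Code 0x5 = 5 decimal.
V_a = V_low + 5·LSB = -0.944 V; V_b = V_low + 6·LSB = -0.928 V.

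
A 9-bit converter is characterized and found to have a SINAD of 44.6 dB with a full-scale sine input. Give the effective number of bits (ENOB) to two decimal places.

7.12 bits

ENOB = (SINAD − 1.76) / 6.02 = (44.6 − 1.76)/6.02 = 7.116.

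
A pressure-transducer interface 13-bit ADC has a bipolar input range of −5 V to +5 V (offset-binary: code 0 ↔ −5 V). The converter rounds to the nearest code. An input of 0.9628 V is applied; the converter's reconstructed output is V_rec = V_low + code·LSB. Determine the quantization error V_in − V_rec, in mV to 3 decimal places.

-0.335 mV

Step size: 10 V ÷ 2^13 = 1.221 mV.
Scaled input = 4884.7258 LSBs, so code = 4885.
Reconstructed: 0.96313477 V.
V_in − V_rec = -0.000334766 V = -0.335 mV.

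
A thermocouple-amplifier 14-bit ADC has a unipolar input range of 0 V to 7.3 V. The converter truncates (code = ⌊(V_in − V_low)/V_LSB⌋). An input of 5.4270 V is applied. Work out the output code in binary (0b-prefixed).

code 0b10111110010100 (decimal 12180)

With 16384 levels over 7.3 V, one step is 445.56 µV.
(V_in − V_low)/LSB = (5.4270 − 0) / 0.000445557 = 12180.270.
Floor → code 12180.
In binary (0b-prefixed): 0b10111110010100.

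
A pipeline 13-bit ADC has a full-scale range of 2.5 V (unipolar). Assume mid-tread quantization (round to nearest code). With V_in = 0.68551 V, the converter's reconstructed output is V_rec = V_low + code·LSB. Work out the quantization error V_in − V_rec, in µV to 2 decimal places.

LSB = 2.5/2^13 = 305.18 µV.
(V_in − V_low)/LSB = (0.68551 − 0)/0.000305176 = 2246.2792 → code 2246 (round).
Reconstructed: 0.6854248 V.
Error = 0.68551 − 0.6854248 = 8.51953e-05 V = 85.20 µV.

85.20 µV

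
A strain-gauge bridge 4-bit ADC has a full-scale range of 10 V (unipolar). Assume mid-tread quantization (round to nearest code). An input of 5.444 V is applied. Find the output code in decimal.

code 9

LSB = 10 V / 16 = 0.6250 V.
(V_in − V_low)/LSB = (5.444 − 0) / 0.625 = 8.710.
Round → code 9.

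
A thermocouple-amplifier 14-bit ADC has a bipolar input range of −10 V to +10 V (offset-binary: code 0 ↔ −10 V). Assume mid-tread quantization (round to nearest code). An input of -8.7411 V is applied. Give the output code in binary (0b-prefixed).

code 0b10000000111 (decimal 1031)

LSB = 20 V / 16384 = 1.221 mV.
Input sits at 1031.291 steps above V_low.
Round → code 1031.
In binary (0b-prefixed): 0b10000000111.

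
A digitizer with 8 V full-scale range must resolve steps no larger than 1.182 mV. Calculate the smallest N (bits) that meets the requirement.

Number of steps required ≥ 8 V / 1.182 mV = 6768.19.
Need 2^N ≥ 6768.19; 2^12 = 4096, 2^13 = 8192.
Minimum N = 13.

13 bits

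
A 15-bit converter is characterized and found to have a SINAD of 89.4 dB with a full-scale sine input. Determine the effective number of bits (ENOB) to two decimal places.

ENOB = (SINAD − 1.76) / 6.02 = (89.4 − 1.76)/6.02 = 14.558.

14.56 bits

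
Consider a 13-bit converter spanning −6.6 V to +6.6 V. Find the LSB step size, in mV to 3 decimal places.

1.611 mV

Full-scale span = 13.2 V.
LSB = 13.2 / 2^13 = 13.2 / 8192 = 0.00161133 V = 1.611 mV.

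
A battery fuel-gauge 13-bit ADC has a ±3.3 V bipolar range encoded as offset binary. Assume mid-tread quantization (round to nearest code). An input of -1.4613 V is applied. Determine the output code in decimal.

code 2282

LSB = 6.6 V / 8192 = 0.806 mV.
(V_in − V_low)/LSB = (-1.4613 − (−3.3)) / 0.000805664 = 2282.217.
So the output code is 2282.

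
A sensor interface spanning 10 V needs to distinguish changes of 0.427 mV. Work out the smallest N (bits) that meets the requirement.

Number of steps required ≥ 10 V / 0.427 mV = 23419.20.
Need 2^N ≥ 23419.20; 2^14 = 16384, 2^15 = 32768.
Minimum N = 15.

15 bits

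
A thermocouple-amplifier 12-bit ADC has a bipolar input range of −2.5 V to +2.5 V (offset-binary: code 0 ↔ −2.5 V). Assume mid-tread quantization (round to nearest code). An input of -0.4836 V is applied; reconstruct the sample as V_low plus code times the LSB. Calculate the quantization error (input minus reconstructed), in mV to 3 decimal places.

-0.202 mV

LSB = 5/2^12 = 1.221 mV.
(V_in − V_low)/LSB = (-0.4836 − (−2.5))/0.0012207 = 1651.8349 → code 1652 (round).
Reconstructed: -0.48339844 V.
Error = -0.4836 − (−0.48339844) = -0.000201563 V = -0.202 mV.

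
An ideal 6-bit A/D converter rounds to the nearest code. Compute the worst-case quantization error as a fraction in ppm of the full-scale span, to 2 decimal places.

7812.50 ppm

Rounding → worst-case error = ½ LSB = V_FS/2^7, so 1e+06/128 = 7812.5 ppm of full scale.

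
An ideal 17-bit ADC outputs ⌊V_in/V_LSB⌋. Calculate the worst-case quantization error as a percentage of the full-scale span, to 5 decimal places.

Truncating → worst-case error = 1 LSB = V_FS/2^17, so 100/131072 = 0.000762939 % of full scale.

0.00076 %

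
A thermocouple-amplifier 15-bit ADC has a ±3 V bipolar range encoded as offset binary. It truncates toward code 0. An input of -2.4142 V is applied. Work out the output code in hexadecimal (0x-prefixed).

With 32768 levels over 6 V, one step is 183.11 µV.
(V_in − V_low)/LSB = (-2.4142 − (−3)) / 0.000183105 = 3199.249.
⌊·⌋(3199.249) = 3199.
In hexadecimal (0x-prefixed): 0xC7F.

code 0xC7F (decimal 3199)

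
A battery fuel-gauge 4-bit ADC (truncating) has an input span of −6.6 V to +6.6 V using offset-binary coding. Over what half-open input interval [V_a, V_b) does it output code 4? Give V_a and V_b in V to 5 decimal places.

[-3.30000 V, -2.47500 V)

LSB = 13.2/2^4 = 0.8250 V.
V_a = V_low + 4·LSB = -3.3 V; V_b = V_low + 5·LSB = -2.475 V.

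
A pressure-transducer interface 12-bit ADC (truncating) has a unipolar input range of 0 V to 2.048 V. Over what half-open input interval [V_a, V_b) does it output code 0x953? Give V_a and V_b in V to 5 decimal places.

LSB = 2.048/2^12 = 0.500 mV.
Code 0x953 = 2387 decimal.
V_a = V_low + 2387·LSB = 1.1935 V; V_b = V_low + 2388·LSB = 1.194 V.

[1.19350 V, 1.19400 V)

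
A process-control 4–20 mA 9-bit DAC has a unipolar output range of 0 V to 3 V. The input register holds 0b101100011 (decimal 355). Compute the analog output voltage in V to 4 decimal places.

2.0801 V

LSB = 3 V / 2^9 = 5.859 mV.
Code 0b101100011 = 355 decimal.
V_out = 0 + 355 × 0.00585938 V = 2.08008 V.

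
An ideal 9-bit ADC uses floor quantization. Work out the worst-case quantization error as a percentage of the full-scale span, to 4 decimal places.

Truncating → worst-case error = 1 LSB = V_FS/2^9, so 100/512 = 0.195312 % of full scale.

0.1953 %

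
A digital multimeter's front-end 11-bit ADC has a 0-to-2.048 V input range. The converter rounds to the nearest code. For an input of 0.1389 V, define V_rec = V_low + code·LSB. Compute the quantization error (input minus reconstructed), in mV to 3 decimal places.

-0.100 mV

LSB = 2.048/2^11 = 1.000 mV.
Scaled input = 138.9000 LSBs, so code = 139.
Code 139 maps back to 0 + 139×0.001 V = 0.139 V.
Difference: -0.0001 V → -0.100 mV.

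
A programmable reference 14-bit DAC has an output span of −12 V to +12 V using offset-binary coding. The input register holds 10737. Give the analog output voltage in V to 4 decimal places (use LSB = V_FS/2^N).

LSB = 24 V / 2^14 = 1.465 mV.
V_out = (−12) + 10737 × 0.00146484 V = 3.72803 V.

3.7280 V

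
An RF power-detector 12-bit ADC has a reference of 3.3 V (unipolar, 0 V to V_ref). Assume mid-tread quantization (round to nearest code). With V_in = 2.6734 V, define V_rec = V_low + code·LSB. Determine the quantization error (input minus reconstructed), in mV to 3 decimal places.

0.207 mV

LSB = 3.3/2^12 = 0.806 mV.
(2.6734 − 0)/0.000805664 = 3318.2565; round gives code 3318.
V_rec = 0 + 3318·0.000805664 = 2.6731934 V.
Difference: 0.000206641 V → 0.207 mV.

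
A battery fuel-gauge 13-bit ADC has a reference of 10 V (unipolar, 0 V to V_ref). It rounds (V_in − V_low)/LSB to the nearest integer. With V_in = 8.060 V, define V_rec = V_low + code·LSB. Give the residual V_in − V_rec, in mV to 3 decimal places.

-0.303 mV

One LSB is 10 V / 8192 = 1.221 mV.
(V_in − V_low)/LSB = (8.060 − 0)/0.0012207 = 6602.7520 → code 6603 (round).
V_rec = 0 + 6603·0.0012207 = 8.0603027 V.
Difference: -0.000302734 V → -0.303 mV.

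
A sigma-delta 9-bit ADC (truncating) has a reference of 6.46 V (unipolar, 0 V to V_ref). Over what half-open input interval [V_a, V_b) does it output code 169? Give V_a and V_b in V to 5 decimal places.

LSB = 6.46/2^9 = 12.617 mV.
V_a = V_low + 169·LSB = 2.1323 V; V_b = V_low + 170·LSB = 2.14492 V.

[2.13230 V, 2.14492 V)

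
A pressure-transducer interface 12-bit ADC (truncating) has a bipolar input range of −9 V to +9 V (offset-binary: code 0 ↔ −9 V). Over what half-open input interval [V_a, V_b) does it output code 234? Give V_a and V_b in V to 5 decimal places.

[-7.97168 V, -7.96729 V)

LSB = 18/2^12 = 4.395 mV.
V_a = V_low + 234·LSB = -7.97168 V; V_b = V_low + 235·LSB = -7.96729 V.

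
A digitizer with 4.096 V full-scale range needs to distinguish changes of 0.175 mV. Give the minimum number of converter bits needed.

Number of steps required ≥ 4.096 V / 0.175 mV = 23405.71.
Need 2^N ≥ 23405.71; 2^14 = 16384, 2^15 = 32768.
Minimum N = 15.

15 bits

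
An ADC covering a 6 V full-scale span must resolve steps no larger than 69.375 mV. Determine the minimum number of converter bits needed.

7 bits

Number of steps required ≥ 6 V / 69.375 mV = 86.49.
Need 2^N ≥ 86.49; 2^6 = 64, 2^7 = 128.
Minimum N = 7.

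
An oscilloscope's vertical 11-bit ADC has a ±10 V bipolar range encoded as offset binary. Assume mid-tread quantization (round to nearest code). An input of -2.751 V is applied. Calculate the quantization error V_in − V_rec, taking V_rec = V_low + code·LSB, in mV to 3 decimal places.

One LSB is 20 V / 2048 = 9.766 mV.
Scaled input = 742.2976 LSBs, so code = 742.
Code 742 maps back to (−10) + 742×0.00976562 V = -2.7539062 V.
V_in − V_rec = 0.00290625 V = 2.906 mV.

2.906 mV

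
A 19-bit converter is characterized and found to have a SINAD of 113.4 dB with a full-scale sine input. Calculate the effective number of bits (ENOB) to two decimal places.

ENOB = (SINAD − 1.76) / 6.02 = (113.4 − 1.76)/6.02 = 18.545.

18.54 bits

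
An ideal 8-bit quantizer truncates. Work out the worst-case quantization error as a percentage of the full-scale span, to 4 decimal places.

0.3906 %

Truncating → worst-case error = 1 LSB = V_FS/2^8, so 100/256 = 0.390625 % of full scale.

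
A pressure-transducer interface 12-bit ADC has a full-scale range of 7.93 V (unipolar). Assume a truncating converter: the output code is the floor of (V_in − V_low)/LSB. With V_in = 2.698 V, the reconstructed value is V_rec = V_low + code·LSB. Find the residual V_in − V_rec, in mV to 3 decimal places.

1.103 mV

LSB = 7.93/2^12 = 1.936 mV.
Scaled input = 1393.5697 LSBs, so code = 1393.
Reconstructed: 2.696897 V.
V_in − V_rec = 0.00110303 V = 1.103 mV.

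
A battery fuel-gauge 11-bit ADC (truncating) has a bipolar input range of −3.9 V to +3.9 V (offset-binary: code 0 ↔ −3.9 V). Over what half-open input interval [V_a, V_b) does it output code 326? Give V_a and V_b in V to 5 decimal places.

[-2.65840 V, -2.65459 V)

LSB = 7.8/2^11 = 3.809 mV.
V_a = V_low + 326·LSB = -2.6584 V; V_b = V_low + 327·LSB = -2.65459 V.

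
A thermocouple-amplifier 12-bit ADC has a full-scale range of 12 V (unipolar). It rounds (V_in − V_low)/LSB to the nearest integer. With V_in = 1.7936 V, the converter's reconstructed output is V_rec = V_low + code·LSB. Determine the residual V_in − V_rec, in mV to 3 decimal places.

Step size: 12 V ÷ 2^12 = 2.930 mV.
(1.7936 − 0)/0.00292969 = 612.2155; round gives code 612.
Code 612 maps back to 0 + 612×0.00292969 V = 1.7929688 V.
V_in − V_rec = 0.00063125 V = 0.631 mV.

0.631 mV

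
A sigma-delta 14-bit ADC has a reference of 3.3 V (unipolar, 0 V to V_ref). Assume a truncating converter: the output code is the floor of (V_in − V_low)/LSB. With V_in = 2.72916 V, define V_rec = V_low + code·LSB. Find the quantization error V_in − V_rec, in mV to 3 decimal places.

One LSB is 3.3 V / 16384 = 201.42 µV.
Scaled input = 13549.8659 LSBs, so code = 13549.
Reconstructed: 2.7289856 V.
Difference: 0.000174404 V → 0.174 mV.

0.174 mV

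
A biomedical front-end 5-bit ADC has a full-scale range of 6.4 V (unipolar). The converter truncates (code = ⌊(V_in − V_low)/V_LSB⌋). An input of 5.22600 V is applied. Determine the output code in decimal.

With 32 levels over 6.4 V, one step is 200.000 mV.
Input sits at 26.130 steps above V_low.
⌊·⌋(26.130) = 26.

code 26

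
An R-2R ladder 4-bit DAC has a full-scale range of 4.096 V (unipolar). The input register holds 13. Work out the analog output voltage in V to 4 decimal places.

3.3280 V

LSB = 4.096 V / 2^4 = 256.000 mV.
V_out = 0 + 13 × 0.256 V = 3.328 V.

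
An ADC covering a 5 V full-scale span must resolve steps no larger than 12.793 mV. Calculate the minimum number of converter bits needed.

Number of steps required ≥ 5 V / 12.793 mV = 390.84.
Need 2^N ≥ 390.84; 2^8 = 256, 2^9 = 512.
Minimum N = 9.

9 bits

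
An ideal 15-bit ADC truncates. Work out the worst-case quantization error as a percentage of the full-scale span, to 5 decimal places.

Truncating → worst-case error = 1 LSB = V_FS/2^15, so 100/32768 = 0.00305176 % of full scale.

0.00305 %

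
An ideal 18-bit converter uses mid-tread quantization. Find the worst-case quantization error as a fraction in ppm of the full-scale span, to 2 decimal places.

Rounding → worst-case error = ½ LSB = V_FS/2^19, so 1e+06/524288 = 1.90735 ppm of full scale.

1.91 ppm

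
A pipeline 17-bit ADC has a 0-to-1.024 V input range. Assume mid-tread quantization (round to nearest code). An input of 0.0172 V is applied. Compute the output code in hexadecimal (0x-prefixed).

Full-scale span = 1.024 V; LSB = 1.024/2^17 = 7.81 µV.
(0.0172 − 0) / 7.8125e-06 = 2201.600 LSBs.
round(2201.600) = 2202.
In hexadecimal (0x-prefixed): 0x89A.

code 0x89A (decimal 2202)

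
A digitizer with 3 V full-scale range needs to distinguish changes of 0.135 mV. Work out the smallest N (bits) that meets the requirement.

15 bits

Number of steps required ≥ 3 V / 0.135 mV = 22222.22.
Need 2^N ≥ 22222.22; 2^14 = 16384, 2^15 = 32768.
Minimum N = 15.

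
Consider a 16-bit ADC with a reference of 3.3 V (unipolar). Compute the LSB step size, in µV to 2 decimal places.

Full-scale span = 3.3 V.
LSB = 3.3 / 2^16 = 3.3 / 65536 = 5.0354e-05 V = 50.35 µV.

50.35 µV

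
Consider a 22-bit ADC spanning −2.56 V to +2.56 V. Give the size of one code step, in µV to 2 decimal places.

Full-scale span = 5.12 V.
LSB = 5.12 / 2^22 = 5.12 / 4194304 = 1.2207e-06 V = 1.22 µV.

1.22 µV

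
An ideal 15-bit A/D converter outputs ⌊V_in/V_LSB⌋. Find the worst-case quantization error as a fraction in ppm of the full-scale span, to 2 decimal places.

30.52 ppm

Truncating → worst-case error = 1 LSB = V_FS/2^15, so 1e+06/32768 = 30.5176 ppm of full scale.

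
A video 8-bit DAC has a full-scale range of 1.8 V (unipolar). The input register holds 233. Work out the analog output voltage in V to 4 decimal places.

1.6383 V

LSB = 1.8 V / 2^8 = 7.031 mV.
V_out = 0 + 233 × 0.00703125 V = 1.63828 V.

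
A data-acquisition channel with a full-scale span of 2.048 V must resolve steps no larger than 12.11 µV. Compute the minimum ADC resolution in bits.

Number of steps required ≥ 2.048 V / 12.11 µV = 169116.43.
Need 2^N ≥ 169116.43; 2^17 = 131072, 2^18 = 262144.
Minimum N = 18.

18 bits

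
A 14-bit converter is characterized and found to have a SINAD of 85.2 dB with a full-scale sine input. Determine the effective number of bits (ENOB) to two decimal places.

13.86 bits

ENOB = (SINAD − 1.76) / 6.02 = (85.2 − 1.76)/6.02 = 13.860.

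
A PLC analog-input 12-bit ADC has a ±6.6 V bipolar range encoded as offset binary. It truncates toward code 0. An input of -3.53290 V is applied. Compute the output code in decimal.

code 951

With 4096 levels over 13.2 V, one step is 3.223 mV.
(-3.53290 − (−6.6)) / 0.00322266 = 951.730 LSBs.
Floor → code 951.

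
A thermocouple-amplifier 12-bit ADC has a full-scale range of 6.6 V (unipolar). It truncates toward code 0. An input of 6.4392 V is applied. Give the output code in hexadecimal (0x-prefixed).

LSB = 6.6 V / 4096 = 1.611 mV.
Input sits at 3996.207 steps above V_low.
⌊·⌋(3996.207) = 3996.
In hexadecimal (0x-prefixed): 0xF9C.

code 0xF9C (decimal 3996)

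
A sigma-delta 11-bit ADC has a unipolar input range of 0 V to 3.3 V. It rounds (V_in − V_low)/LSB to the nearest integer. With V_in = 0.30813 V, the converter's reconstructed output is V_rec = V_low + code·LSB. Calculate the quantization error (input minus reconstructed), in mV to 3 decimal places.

Step size: 3.3 V ÷ 2^11 = 1.611 mV.
(V_in − V_low)/LSB = (0.30813 − 0)/0.00161133 = 191.2273 → code 191 (round).
Reconstructed: 0.30776367 V.
Difference: 0.000366328 V → 0.366 mV.

0.366 mV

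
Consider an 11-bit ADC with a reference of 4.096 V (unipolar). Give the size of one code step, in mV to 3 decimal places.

Full-scale span = 4.096 V.
LSB = 4.096 / 2^11 = 4.096 / 2048 = 0.002 V = 2.000 mV.

2.000 mV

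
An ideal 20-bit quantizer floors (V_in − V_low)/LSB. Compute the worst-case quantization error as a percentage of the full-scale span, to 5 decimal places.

0.00010 %

Truncating → worst-case error = 1 LSB = V_FS/2^20, so 100/1048576 = 9.53674e-05 % of full scale.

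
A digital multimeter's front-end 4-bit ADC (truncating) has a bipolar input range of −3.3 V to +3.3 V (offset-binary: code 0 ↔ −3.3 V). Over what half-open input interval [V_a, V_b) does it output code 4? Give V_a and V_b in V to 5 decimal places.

[-1.65000 V, -1.23750 V)

LSB = 6.6/2^4 = 412.500 mV.
V_a = V_low + 4·LSB = -1.65 V; V_b = V_low + 5·LSB = -1.2375 V.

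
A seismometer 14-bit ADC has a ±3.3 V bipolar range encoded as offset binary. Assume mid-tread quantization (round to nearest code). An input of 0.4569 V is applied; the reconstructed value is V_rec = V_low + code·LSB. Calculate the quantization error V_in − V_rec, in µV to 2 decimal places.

88.48 µV

Step size: 6.6 V ÷ 2^14 = 402.83 µV.
(V_in − V_low)/LSB = (0.4569 − (−3.3))/0.000402832 = 9326.2196 → code 9326 (round).
V_rec = (−3.3) + 9326·0.000402832 = 0.45681152 V.
Error = 0.4569 − 0.45681152 = 8.84766e-05 V = 88.48 µV.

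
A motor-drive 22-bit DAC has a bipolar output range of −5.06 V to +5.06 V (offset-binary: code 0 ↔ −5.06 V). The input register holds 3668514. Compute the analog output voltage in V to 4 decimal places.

3.7914 V

LSB = 10.12 V / 2^22 = 2.41 µV.
V_out = (−5.06) + 3668514 × 2.4128e-06 V = 3.79138 V.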